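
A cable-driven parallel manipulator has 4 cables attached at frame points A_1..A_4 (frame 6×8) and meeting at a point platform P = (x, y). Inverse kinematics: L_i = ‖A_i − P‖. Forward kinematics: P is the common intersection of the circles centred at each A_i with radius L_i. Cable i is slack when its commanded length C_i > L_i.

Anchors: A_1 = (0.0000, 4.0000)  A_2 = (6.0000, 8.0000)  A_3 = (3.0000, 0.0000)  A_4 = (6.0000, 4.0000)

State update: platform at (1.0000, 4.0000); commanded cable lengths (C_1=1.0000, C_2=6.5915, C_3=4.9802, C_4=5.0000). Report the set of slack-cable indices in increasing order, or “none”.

2, 3

cable 1: √((-1.0000)²+(0.0000)²)=1.0000, C_1=1.0000: taut
cable 2: √((5.0000)²+(4.0000)²)=6.4031, C_2=6.5915: slack
cable 3: √((2.0000)²+(-4.0000)²)=4.4721, C_3=4.9802: slack
cable 4: √((5.0000)²+(0.0000)²)=5.0000, C_4=5.0000: taut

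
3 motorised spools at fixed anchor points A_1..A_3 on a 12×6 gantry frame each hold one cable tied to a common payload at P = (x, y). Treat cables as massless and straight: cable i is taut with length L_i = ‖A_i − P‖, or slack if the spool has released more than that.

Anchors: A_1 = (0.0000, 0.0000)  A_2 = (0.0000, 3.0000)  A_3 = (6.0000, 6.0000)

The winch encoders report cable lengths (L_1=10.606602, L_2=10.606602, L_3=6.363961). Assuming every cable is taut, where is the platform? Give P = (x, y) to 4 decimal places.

circle eqns → linear via eq_j − eq_1; set q_j = A_j·A_j − L_j²
q_1 = 0.0000+0.0000−112.5000 = -112.5000
0.0000·x − 6.0000·y = q_1−q_2 = -9.0000
-12.0000·x − 12.0000·y = q_1−q_3 = -144.0000
solve first two rows → x=10.5000, y=1.5000

(10.5000, 1.5000)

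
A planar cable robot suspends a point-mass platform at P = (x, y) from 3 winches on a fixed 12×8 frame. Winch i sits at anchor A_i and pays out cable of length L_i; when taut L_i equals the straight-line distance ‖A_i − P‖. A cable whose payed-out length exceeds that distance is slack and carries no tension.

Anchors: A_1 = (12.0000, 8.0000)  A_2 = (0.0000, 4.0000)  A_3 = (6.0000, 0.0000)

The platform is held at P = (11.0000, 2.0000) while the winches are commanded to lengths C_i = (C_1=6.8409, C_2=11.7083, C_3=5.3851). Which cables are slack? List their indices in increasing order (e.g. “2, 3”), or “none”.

i=1: geometric 6.0828 vs commanded 6.8409 ⇒ slack
i=2: geometric 11.1803 vs commanded 11.7083 ⇒ slack
i=3: geometric 5.3852 vs commanded 5.3851 ⇒ taut

1, 2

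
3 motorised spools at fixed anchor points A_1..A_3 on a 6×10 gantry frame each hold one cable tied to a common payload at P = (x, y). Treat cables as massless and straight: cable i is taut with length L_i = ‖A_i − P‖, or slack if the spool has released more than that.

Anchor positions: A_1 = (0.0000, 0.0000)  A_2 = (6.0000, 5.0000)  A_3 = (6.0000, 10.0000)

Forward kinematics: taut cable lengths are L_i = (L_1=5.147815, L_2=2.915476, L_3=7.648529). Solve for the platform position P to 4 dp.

expand ‖A_i−P‖²=L_i² and subtract eq 1 (c_i ≔ ‖A_i‖²−L_i²)
c_1 = 0.0000+0.0000−26.5000 = -26.5000
eq1−eq2 → [-12.0000  -10.0000]·P = -79.0000
eq1−eq3 → [-12.0000  -20.0000]·P = -104.0000
2×2 solve → P = (4.5000, 2.5000)

(4.5000, 2.5000)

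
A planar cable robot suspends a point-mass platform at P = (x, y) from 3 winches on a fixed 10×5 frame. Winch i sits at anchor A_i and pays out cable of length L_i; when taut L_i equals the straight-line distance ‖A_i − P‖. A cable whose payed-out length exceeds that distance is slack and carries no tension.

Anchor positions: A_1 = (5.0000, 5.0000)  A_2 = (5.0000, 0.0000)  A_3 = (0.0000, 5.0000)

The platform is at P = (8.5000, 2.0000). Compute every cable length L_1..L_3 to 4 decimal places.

L_1 = √((5.0000−8.5000)² + (5.0000−2.0000)²) = 4.6098
L_2 = √((5.0000−8.5000)² + (0.0000−2.0000)²) = 4.0311
L_3 = √((0.0000−8.5000)² + (5.0000−2.0000)²) = 9.0139

(4.6098, 4.0311, 9.0139)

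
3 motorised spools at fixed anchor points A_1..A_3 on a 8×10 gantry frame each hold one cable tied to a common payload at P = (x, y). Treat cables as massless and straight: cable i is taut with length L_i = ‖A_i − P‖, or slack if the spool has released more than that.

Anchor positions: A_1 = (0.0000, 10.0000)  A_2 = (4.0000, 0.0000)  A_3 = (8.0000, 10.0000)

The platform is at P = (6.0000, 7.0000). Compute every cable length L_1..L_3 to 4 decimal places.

L_1: Δ = A_1−P = (-6.0000, 3.0000) → ‖Δ‖ = √45.0000 = 6.7082
L_2: Δ = A_2−P = (-2.0000, -7.0000) → ‖Δ‖ = √53.0000 = 7.2801
L_3: Δ = A_3−P = (2.0000, 3.0000) → ‖Δ‖ = √13.0000 = 3.6056

(6.7082, 7.2801, 3.6056)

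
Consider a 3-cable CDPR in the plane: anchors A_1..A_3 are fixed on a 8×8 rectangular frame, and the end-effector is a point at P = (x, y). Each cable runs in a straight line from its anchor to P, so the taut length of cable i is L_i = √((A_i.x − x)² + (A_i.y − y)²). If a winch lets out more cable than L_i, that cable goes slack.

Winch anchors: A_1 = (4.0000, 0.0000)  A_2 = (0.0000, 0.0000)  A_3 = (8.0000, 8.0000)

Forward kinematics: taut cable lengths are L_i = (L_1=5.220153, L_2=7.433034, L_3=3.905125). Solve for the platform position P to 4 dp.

(5.5000, 5.0000)

each cable: (A_i−P)·(A_i−P) = L_i²; let q_i = ‖A_i‖²−L_i²
q_1 = 16.0000+0.0000−27.2500 = -11.2500
row 1: 8.0000x + 0.0000y = 44.0000  (q_2=-55.2500)
row 2: -8.0000x − 16.0000y = -124.0000  (q_3=112.7500)
Cramer on rows 1–2 → x = 5.5000, y = 5.0000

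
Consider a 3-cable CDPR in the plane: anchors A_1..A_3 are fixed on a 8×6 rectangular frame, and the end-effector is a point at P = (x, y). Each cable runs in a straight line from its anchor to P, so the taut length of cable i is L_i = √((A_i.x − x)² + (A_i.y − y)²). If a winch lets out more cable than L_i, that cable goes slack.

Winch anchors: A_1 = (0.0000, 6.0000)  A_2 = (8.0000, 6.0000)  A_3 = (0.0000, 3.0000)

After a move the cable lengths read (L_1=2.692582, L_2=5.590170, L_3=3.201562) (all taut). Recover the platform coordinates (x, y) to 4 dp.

(2.5000, 5.0000)

each cable: (A_i−P)·(A_i−P) = L_i²; let k_i = ‖A_i‖²−L_i²
k_1 = 0.0000+36.0000−7.2500 = 28.7500
row 1: -16.0000x + 0.0000y = -40.0000  (k_2=68.7500)
row 2: 0.0000x + 6.0000y = 30.0000  (k_3=-1.2500)
Cramer on rows 1–2 → x = 2.5000, y = 5.0000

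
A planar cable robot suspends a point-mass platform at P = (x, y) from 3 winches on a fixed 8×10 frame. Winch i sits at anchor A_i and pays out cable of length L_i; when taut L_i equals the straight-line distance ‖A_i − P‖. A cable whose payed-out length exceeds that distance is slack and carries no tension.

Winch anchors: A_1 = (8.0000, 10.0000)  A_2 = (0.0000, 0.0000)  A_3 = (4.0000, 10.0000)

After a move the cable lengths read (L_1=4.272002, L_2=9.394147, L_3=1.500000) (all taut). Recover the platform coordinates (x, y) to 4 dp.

(4.0000, 8.5000)

each cable: (A_i−P)·(A_i−P) = L_i²; let k_i = ‖A_i‖²−L_i²
k_1 = 64.0000+100.0000−18.2500 = 145.7500
row 1: 16.0000x + 20.0000y = 234.0000  (k_2=-88.2500)
row 2: 8.0000x + 0.0000y = 32.0000  (k_3=113.7500)
Cramer on rows 1–2 → x = 4.0000, y = 8.5000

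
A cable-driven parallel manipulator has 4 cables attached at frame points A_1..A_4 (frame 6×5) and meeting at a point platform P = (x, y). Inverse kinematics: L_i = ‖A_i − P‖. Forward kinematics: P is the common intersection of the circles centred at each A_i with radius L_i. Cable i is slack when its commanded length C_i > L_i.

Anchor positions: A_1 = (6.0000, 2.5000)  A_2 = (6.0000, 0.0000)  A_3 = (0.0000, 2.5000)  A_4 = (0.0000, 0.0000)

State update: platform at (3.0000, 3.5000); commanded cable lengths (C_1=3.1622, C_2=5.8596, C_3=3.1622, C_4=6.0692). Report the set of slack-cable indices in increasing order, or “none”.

i=1: geometric 3.1623 vs commanded 3.1622 ⇒ taut
i=2: geometric 4.6098 vs commanded 5.8596 ⇒ slack
i=3: geometric 3.1623 vs commanded 3.1622 ⇒ taut
i=4: geometric 4.6098 vs commanded 6.0692 ⇒ slack

2, 4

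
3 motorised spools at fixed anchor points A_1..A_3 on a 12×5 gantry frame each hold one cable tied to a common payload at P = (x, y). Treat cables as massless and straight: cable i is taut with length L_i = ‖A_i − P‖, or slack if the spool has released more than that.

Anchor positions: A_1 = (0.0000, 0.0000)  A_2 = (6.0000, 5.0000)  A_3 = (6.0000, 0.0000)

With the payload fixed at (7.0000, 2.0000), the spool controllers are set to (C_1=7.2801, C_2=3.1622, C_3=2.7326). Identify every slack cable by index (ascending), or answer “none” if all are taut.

3

i=1: geometric 7.2801 vs commanded 7.2801 ⇒ taut
i=2: geometric 3.1623 vs commanded 3.1622 ⇒ taut
i=3: geometric 2.2361 vs commanded 2.7326 ⇒ slack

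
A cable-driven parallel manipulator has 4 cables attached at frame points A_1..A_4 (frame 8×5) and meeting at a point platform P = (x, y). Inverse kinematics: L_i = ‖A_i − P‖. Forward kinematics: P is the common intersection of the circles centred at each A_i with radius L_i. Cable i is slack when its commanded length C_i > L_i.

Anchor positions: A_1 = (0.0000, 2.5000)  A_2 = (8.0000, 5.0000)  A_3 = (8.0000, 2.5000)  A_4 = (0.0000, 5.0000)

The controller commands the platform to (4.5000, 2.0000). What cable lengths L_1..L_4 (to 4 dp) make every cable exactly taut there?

cable 1: Δx=-4.5000, Δy=0.5000; L_1 = √(Δx²+Δy²) = 4.5277
cable 2: Δx=3.5000, Δy=3.0000; L_2 = √(Δx²+Δy²) = 4.6098
cable 3: Δx=3.5000, Δy=0.5000; L_3 = √(Δx²+Δy²) = 3.5355
cable 4: Δx=-4.5000, Δy=3.0000; L_4 = √(Δx²+Δy²) = 5.4083

(4.5277, 4.6098, 3.5355, 5.4083)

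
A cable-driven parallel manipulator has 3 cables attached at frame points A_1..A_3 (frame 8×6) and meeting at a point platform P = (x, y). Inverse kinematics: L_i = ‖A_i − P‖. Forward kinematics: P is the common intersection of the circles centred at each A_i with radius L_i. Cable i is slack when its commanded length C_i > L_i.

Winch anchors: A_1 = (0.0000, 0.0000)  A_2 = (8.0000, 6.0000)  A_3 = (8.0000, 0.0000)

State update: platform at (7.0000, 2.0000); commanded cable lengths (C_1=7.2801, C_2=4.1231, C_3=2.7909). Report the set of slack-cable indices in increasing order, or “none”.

3

cable 1: √((-7.0000)²+(-2.0000)²)=7.2801, C_1=7.2801: taut
cable 2: √((1.0000)²+(4.0000)²)=4.1231, C_2=4.1231: taut
cable 3: √((1.0000)²+(-2.0000)²)=2.2361, C_3=2.7909: slack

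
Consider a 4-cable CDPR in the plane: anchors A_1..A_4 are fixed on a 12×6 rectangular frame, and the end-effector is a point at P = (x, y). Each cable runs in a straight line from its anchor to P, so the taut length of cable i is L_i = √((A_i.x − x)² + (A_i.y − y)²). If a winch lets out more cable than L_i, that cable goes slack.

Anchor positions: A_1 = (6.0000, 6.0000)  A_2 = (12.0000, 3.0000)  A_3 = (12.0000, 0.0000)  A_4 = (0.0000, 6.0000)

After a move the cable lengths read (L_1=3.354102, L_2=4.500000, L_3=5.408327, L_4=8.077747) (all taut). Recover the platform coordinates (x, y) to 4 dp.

each cable: (A_i−P)·(A_i−P) = L_i²; let c_i = ‖A_i‖²−L_i²
c_1 = 36.0000+36.0000−11.2500 = 60.7500
row 1: -12.0000x + 6.0000y = -72.0000  (c_2=132.7500)
row 2: -12.0000x + 12.0000y = -54.0000  (c_3=114.7500)
row 3: 12.0000x + 0.0000y = 90.0000  (c_4=-29.2500)
Cramer on rows 1–2 → x = 7.5000, y = 3.0000
check cable 4: ‖A_4−P‖² = 65.2500 ≈ L_4² = 65.2500 ✓

(7.5000, 3.0000)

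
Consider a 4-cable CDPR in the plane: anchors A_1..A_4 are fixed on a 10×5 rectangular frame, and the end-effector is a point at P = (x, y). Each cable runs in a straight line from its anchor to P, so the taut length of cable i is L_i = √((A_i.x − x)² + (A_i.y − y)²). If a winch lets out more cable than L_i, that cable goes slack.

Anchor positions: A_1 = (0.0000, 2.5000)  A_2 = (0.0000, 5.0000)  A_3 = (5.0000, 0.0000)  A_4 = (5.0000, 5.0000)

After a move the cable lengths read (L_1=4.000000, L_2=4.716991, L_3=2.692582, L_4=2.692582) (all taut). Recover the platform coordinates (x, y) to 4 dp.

(4.0000, 2.5000)

expand ‖A_i−P‖²=L_i² and subtract eq 1 (q_i ≔ ‖A_i‖²−L_i²)
q_1 = 0.0000+6.2500−16.0000 = -9.7500
eq1−eq2 → [0.0000  -5.0000]·P = -12.5000
eq1−eq3 → [-10.0000  5.0000]·P = -27.5000
eq1−eq4 → [-10.0000  -5.0000]·P = -52.5000
2×2 solve → P = (4.0000, 2.5000)
check cable 4: ‖A_4−P‖² = 7.2500 ≈ L_4² = 7.2500 ✓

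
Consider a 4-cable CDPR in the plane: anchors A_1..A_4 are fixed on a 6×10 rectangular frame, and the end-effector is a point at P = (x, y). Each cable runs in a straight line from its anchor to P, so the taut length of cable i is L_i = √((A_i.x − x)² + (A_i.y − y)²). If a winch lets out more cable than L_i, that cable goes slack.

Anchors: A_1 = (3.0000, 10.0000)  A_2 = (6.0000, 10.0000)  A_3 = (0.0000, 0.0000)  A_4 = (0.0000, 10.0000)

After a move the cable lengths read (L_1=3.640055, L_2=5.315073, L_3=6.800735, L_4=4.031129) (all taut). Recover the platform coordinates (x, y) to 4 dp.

(2.0000, 6.5000)

each cable: (A_i−P)·(A_i−P) = L_i²; let k_i = ‖A_i‖²−L_i²
k_1 = 9.0000+100.0000−13.2500 = 95.7500
row 1: -6.0000x + 0.0000y = -12.0000  (k_2=107.7500)
row 2: 6.0000x + 20.0000y = 142.0000  (k_3=-46.2500)
row 3: 6.0000x + 0.0000y = 12.0000  (k_4=83.7500)
Cramer on rows 1–2 → x = 2.0000, y = 6.5000
check cable 4: ‖A_4−P‖² = 16.2500 ≈ L_4² = 16.2500 ✓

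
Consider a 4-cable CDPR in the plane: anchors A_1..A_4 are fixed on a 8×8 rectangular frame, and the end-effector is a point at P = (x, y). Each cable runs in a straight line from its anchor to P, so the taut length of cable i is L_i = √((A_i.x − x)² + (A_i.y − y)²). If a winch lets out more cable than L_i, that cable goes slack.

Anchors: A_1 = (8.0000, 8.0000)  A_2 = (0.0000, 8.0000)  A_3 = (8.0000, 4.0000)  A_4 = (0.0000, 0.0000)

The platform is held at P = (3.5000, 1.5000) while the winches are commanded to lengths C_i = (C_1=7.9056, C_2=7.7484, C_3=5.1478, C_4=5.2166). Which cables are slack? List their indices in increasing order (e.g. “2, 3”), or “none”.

cable 1: L_1 = ‖A_1−P‖ = 7.9057;  C_1 = 7.9056 → taut
cable 2: L_2 = ‖A_2−P‖ = 7.3824;  C_2 = 7.7484 → slack
cable 3: L_3 = ‖A_3−P‖ = 5.1478;  C_3 = 5.1478 → taut
cable 4: L_4 = ‖A_4−P‖ = 3.8079;  C_4 = 5.2166 → slack

2, 4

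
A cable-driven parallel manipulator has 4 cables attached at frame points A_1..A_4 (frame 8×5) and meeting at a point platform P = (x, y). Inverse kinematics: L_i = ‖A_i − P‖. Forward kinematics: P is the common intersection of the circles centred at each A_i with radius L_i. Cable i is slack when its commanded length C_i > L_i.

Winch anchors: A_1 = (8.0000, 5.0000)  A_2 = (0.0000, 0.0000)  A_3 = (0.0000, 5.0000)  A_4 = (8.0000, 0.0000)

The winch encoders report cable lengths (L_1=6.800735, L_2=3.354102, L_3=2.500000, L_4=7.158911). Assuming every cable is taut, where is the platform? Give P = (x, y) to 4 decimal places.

(1.5000, 3.0000)

circle eqns → linear via eq_j − eq_1; set c_j = A_j·A_j − L_j²
c_1 = 64.0000+25.0000−46.2500 = 42.7500
16.0000·x + 10.0000·y = c_1−c_2 = 54.0000
16.0000·x + 0.0000·y = c_1−c_3 = 24.0000
0.0000·x + 10.0000·y = c_1−c_4 = 30.0000
solve first two rows → x=1.5000, y=3.0000
check cable 4: ‖A_4−P‖² = 51.2500 ≈ L_4² = 51.2500 ✓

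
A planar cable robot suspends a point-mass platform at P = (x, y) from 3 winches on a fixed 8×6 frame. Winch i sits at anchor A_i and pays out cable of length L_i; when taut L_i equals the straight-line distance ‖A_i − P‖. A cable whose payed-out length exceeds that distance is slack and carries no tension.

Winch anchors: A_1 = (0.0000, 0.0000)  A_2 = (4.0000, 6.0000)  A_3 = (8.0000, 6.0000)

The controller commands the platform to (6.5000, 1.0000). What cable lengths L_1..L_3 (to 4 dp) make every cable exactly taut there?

(6.5765, 5.5902, 5.2202)

cable 1: Δx=-6.5000, Δy=-1.0000; L_1 = √(Δx²+Δy²) = 6.5765
cable 2: Δx=-2.5000, Δy=5.0000; L_2 = √(Δx²+Δy²) = 5.5902
cable 3: Δx=1.5000, Δy=5.0000; L_3 = √(Δx²+Δy²) = 5.2202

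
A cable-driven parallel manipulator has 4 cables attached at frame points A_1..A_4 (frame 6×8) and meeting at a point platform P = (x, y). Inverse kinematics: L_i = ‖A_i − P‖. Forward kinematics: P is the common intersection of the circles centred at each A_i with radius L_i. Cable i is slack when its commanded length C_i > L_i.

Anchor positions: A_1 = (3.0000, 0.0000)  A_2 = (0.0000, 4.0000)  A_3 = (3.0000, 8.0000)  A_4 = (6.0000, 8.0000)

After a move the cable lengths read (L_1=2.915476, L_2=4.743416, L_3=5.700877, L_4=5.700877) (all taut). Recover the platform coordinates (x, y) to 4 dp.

(4.5000, 2.5000)

each cable: (A_i−P)·(A_i−P) = L_i²; let q_i = ‖A_i‖²−L_i²
q_1 = 9.0000+0.0000−8.5000 = 0.5000
row 1: 6.0000x − 8.0000y = 7.0000  (q_2=-6.5000)
row 2: 0.0000x − 16.0000y = -40.0000  (q_3=40.5000)
row 3: -6.0000x − 16.0000y = -67.0000  (q_4=67.5000)
Cramer on rows 1–2 → x = 4.5000, y = 2.5000
check cable 4: ‖A_4−P‖² = 32.5000 ≈ L_4² = 32.5000 ✓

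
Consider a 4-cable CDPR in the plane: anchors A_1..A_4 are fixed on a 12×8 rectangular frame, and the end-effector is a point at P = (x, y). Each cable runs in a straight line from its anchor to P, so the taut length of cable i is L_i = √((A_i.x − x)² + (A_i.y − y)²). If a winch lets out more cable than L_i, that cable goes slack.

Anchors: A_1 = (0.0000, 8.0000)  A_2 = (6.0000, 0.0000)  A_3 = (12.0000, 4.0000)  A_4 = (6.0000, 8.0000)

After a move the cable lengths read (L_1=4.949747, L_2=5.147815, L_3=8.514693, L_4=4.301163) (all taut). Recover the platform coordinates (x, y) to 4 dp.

(3.5000, 4.5000)

expand ‖A_i−P‖²=L_i² and subtract eq 1 (q_i ≔ ‖A_i‖²−L_i²)
q_1 = 0.0000+64.0000−24.5000 = 39.5000
eq1−eq2 → [-12.0000  16.0000]·P = 30.0000
eq1−eq3 → [-24.0000  8.0000]·P = -48.0000
eq1−eq4 → [-12.0000  0.0000]·P = -42.0000
2×2 solve → P = (3.5000, 4.5000)
check cable 4: ‖A_4−P‖² = 18.5000 ≈ L_4² = 18.5000 ✓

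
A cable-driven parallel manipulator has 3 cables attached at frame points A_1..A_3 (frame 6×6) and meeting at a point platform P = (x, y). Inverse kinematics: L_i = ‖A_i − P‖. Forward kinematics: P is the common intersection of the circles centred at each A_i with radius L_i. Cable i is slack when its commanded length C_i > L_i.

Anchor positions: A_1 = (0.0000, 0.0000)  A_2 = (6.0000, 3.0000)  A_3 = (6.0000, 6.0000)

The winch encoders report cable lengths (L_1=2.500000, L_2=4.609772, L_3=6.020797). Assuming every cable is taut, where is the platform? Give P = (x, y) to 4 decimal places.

(1.5000, 2.0000)

each cable: (A_i−P)·(A_i−P) = L_i²; let q_i = ‖A_i‖²−L_i²
q_1 = 0.0000+0.0000−6.2500 = -6.2500
row 1: -12.0000x − 6.0000y = -30.0000  (q_2=23.7500)
row 2: -12.0000x − 12.0000y = -42.0000  (q_3=35.7500)
Cramer on rows 1–2 → x = 1.5000, y = 2.0000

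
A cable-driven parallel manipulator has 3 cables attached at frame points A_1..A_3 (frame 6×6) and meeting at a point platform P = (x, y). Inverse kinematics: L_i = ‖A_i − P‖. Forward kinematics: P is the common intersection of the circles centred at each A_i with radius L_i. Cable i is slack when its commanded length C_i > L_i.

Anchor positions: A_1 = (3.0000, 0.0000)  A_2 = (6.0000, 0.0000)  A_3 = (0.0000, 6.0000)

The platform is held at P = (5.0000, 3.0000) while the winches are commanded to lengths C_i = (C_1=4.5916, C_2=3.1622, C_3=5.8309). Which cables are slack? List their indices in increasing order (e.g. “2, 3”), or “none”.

1

cable 1: L_1 = ‖A_1−P‖ = 3.6056;  C_1 = 4.5916 → slack
cable 2: L_2 = ‖A_2−P‖ = 3.1623;  C_2 = 3.1622 → taut
cable 3: L_3 = ‖A_3−P‖ = 5.8310;  C_3 = 5.8309 → taut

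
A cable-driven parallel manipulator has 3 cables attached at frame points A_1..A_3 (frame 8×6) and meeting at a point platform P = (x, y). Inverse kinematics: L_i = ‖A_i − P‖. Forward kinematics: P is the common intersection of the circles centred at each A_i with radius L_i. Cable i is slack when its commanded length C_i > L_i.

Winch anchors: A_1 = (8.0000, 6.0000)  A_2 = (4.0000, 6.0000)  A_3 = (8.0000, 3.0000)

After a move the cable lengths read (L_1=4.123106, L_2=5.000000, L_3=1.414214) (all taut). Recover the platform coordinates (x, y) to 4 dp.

(7.0000, 2.0000)

expand ‖A_i−P‖²=L_i² and subtract eq 1 (q_i ≔ ‖A_i‖²−L_i²)
q_1 = 64.0000+36.0000−17.0000 = 83.0000
eq1−eq2 → [8.0000  0.0000]·P = 56.0000
eq1−eq3 → [0.0000  6.0000]·P = 12.0000
2×2 solve → P = (7.0000, 2.0000)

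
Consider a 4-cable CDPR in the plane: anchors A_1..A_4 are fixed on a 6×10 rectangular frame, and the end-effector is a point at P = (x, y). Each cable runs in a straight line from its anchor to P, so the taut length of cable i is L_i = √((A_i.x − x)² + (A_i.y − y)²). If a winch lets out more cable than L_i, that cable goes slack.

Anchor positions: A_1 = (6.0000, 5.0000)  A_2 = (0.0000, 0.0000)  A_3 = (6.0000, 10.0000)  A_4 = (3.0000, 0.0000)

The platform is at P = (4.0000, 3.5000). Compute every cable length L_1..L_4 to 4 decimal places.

(2.5000, 5.3151, 6.8007, 3.6401)

cable 1: Δx=2.0000, Δy=1.5000; L_1 = √(Δx²+Δy²) = 2.5000
cable 2: Δx=-4.0000, Δy=-3.5000; L_2 = √(Δx²+Δy²) = 5.3151
cable 3: Δx=2.0000, Δy=6.5000; L_3 = √(Δx²+Δy²) = 6.8007
cable 4: Δx=-1.0000, Δy=-3.5000; L_4 = √(Δx²+Δy²) = 3.6401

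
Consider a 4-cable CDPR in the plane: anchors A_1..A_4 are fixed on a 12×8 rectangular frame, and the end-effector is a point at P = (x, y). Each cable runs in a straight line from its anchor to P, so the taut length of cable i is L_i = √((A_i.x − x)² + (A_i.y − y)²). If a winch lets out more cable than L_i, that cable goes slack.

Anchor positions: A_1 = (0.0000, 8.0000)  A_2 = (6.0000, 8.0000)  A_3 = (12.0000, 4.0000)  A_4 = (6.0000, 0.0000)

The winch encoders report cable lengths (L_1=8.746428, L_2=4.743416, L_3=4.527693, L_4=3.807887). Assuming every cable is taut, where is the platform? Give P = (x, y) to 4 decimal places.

(7.5000, 3.5000)

each cable: (A_i−P)·(A_i−P) = L_i²; let q_i = ‖A_i‖²−L_i²
q_1 = 0.0000+64.0000−76.5000 = -12.5000
row 1: -12.0000x + 0.0000y = -90.0000  (q_2=77.5000)
row 2: -24.0000x + 8.0000y = -152.0000  (q_3=139.5000)
row 3: -12.0000x + 16.0000y = -34.0000  (q_4=21.5000)
Cramer on rows 1–2 → x = 7.5000, y = 3.5000
check cable 4: ‖A_4−P‖² = 14.5000 ≈ L_4² = 14.5000 ✓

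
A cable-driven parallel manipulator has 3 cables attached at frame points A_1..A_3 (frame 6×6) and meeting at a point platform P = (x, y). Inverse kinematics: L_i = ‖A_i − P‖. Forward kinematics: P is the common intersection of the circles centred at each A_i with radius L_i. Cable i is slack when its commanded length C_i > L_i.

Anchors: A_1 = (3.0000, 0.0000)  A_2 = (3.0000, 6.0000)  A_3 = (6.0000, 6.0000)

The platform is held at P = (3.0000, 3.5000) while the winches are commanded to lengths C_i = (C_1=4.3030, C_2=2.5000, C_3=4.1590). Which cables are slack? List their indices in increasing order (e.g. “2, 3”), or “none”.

1, 3

i=1: geometric 3.5000 vs commanded 4.3030 ⇒ slack
i=2: geometric 2.5000 vs commanded 2.5000 ⇒ taut
i=3: geometric 3.9051 vs commanded 4.1590 ⇒ slack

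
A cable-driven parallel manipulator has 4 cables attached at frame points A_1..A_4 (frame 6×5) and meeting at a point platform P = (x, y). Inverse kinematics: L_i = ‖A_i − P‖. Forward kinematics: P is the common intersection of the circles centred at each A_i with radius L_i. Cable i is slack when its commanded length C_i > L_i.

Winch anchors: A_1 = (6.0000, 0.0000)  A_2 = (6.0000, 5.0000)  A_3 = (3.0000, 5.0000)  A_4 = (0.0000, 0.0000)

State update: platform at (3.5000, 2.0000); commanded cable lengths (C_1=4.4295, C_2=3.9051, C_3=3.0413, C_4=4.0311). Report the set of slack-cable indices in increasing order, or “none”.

1

cable 1: L_1 = ‖A_1−P‖ = 3.2016;  C_1 = 4.4295 → slack
cable 2: L_2 = ‖A_2−P‖ = 3.9051;  C_2 = 3.9051 → taut
cable 3: L_3 = ‖A_3−P‖ = 3.0414;  C_3 = 3.0413 → taut
cable 4: L_4 = ‖A_4−P‖ = 4.0311;  C_4 = 4.0311 → taut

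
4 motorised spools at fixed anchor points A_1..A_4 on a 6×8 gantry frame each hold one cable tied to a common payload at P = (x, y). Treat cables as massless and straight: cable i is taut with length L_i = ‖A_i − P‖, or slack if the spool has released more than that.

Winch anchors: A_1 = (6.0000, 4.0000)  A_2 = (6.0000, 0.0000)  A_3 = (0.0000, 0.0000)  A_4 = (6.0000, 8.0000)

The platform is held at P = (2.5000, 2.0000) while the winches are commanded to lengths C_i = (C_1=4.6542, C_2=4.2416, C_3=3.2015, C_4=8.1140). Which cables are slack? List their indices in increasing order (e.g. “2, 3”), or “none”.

cable 1: L_1 = ‖A_1−P‖ = 4.0311;  C_1 = 4.6542 → slack
cable 2: L_2 = ‖A_2−P‖ = 4.0311;  C_2 = 4.2416 → slack
cable 3: L_3 = ‖A_3−P‖ = 3.2016;  C_3 = 3.2015 → taut
cable 4: L_4 = ‖A_4−P‖ = 6.9462;  C_4 = 8.1140 → slack

1, 2, 4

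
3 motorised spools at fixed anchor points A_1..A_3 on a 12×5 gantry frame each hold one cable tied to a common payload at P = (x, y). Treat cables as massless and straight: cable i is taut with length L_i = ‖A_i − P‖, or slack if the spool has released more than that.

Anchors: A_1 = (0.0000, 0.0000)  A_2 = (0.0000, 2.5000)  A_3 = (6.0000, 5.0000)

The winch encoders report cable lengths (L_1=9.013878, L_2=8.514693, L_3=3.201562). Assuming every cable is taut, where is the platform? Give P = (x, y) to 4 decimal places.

expand ‖A_i−P‖²=L_i² and subtract eq 1 (k_i ≔ ‖A_i‖²−L_i²)
k_1 = 0.0000+0.0000−81.2500 = -81.2500
eq1−eq2 → [0.0000  -5.0000]·P = -15.0000
eq1−eq3 → [-12.0000  -10.0000]·P = -132.0000
2×2 solve → P = (8.5000, 3.0000)

(8.5000, 3.0000)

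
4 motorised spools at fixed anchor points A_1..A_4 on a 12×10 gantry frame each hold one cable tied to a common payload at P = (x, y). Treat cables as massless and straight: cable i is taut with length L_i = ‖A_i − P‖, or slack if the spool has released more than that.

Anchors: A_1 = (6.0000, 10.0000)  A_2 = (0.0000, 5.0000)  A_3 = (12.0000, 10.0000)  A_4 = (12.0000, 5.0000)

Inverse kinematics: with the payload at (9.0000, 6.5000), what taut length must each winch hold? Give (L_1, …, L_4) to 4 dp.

L_1: Δ = A_1−P = (-3.0000, 3.5000) → ‖Δ‖ = √21.2500 = 4.6098
L_2: Δ = A_2−P = (-9.0000, -1.5000) → ‖Δ‖ = √83.2500 = 9.1241
L_3: Δ = A_3−P = (3.0000, 3.5000) → ‖Δ‖ = √21.2500 = 4.6098
L_4: Δ = A_4−P = (3.0000, -1.5000) → ‖Δ‖ = √11.2500 = 3.3541

(4.6098, 9.1241, 4.6098, 3.3541)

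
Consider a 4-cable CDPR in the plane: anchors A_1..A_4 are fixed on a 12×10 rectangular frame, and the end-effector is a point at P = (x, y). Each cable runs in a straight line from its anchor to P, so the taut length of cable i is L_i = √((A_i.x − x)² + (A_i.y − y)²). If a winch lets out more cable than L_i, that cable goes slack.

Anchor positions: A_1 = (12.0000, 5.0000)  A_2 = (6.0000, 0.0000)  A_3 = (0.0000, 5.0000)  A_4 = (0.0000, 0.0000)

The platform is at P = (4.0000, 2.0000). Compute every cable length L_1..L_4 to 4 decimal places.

L_1 = √((12.0000−4.0000)² + (5.0000−2.0000)²) = 8.5440
L_2 = √((6.0000−4.0000)² + (0.0000−2.0000)²) = 2.8284
L_3 = √((0.0000−4.0000)² + (5.0000−2.0000)²) = 5.0000
L_4 = √((0.0000−4.0000)² + (0.0000−2.0000)²) = 4.4721

(8.5440, 2.8284, 5.0000, 4.4721)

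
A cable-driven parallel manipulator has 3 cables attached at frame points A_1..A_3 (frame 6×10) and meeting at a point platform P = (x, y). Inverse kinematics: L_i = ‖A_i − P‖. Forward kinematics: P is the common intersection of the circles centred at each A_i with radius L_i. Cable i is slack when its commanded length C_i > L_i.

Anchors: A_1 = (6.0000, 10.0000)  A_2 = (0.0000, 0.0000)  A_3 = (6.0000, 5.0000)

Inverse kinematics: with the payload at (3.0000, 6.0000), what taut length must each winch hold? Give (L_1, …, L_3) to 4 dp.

(5.0000, 6.7082, 3.1623)

L_1 = √((6.0000−3.0000)² + (10.0000−6.0000)²) = 5.0000
L_2 = √((0.0000−3.0000)² + (0.0000−6.0000)²) = 6.7082
L_3 = √((6.0000−3.0000)² + (5.0000−6.0000)²) = 3.1623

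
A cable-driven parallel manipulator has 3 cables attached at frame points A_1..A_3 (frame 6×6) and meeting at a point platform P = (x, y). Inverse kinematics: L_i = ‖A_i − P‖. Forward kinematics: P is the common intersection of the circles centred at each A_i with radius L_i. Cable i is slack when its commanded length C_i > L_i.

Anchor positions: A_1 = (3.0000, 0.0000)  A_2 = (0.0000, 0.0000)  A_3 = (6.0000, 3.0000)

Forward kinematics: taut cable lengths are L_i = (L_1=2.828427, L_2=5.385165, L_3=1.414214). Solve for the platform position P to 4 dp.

(5.0000, 2.0000)

expand ‖A_i−P‖²=L_i² and subtract eq 1 (c_i ≔ ‖A_i‖²−L_i²)
c_1 = 9.0000+0.0000−8.0000 = 1.0000
eq1−eq2 → [6.0000  0.0000]·P = 30.0000
eq1−eq3 → [-6.0000  -6.0000]·P = -42.0000
2×2 solve → P = (5.0000, 2.0000)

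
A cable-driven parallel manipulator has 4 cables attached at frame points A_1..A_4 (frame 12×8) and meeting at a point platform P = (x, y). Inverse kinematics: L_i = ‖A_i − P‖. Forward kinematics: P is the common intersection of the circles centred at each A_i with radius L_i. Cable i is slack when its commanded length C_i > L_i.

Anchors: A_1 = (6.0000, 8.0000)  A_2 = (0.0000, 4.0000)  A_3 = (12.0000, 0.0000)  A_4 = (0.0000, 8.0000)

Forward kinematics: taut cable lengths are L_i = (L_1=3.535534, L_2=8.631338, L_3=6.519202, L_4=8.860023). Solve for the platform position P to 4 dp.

expand ‖A_i−P‖²=L_i² and subtract eq 1 (q_i ≔ ‖A_i‖²−L_i²)
q_1 = 36.0000+64.0000−12.5000 = 87.5000
eq1−eq2 → [12.0000  8.0000]·P = 146.0000
eq1−eq3 → [-12.0000  16.0000]·P = -14.0000
eq1−eq4 → [12.0000  0.0000]·P = 102.0000
2×2 solve → P = (8.5000, 5.5000)
check cable 4: ‖A_4−P‖² = 78.5000 ≈ L_4² = 78.5000 ✓

(8.5000, 5.5000)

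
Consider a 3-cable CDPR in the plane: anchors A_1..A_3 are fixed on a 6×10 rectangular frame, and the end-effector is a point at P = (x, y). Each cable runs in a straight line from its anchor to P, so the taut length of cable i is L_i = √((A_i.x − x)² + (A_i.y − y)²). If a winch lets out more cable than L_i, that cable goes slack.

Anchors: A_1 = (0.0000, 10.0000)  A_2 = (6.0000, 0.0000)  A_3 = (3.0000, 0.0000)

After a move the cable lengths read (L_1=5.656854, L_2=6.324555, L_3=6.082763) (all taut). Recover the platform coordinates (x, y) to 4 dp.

(4.0000, 6.0000)

each cable: (A_i−P)·(A_i−P) = L_i²; let k_i = ‖A_i‖²−L_i²
k_1 = 0.0000+100.0000−32.0000 = 68.0000
row 1: -12.0000x + 20.0000y = 72.0000  (k_2=-4.0000)
row 2: -6.0000x + 20.0000y = 96.0000  (k_3=-28.0000)
Cramer on rows 1–2 → x = 4.0000, y = 6.0000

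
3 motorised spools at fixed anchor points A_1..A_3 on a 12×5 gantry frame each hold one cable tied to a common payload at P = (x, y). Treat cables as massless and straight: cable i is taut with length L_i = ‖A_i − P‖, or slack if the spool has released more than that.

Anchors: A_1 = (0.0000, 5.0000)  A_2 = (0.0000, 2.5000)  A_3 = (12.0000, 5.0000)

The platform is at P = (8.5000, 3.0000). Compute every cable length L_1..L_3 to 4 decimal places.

(8.7321, 8.5147, 4.0311)

L_1: Δ = A_1−P = (-8.5000, 2.0000) → ‖Δ‖ = √76.2500 = 8.7321
L_2: Δ = A_2−P = (-8.5000, -0.5000) → ‖Δ‖ = √72.5000 = 8.5147
L_3: Δ = A_3−P = (3.5000, 2.0000) → ‖Δ‖ = √16.2500 = 4.0311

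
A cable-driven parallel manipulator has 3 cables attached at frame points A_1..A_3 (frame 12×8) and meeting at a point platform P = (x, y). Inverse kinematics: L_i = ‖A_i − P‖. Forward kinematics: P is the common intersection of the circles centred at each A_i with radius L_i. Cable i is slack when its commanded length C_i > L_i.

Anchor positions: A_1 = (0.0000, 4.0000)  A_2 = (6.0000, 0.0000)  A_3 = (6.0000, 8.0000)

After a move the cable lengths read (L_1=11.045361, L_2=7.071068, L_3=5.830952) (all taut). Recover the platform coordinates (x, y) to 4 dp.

expand ‖A_i−P‖²=L_i² and subtract eq 1 (q_i ≔ ‖A_i‖²−L_i²)
q_1 = 0.0000+16.0000−122.0000 = -106.0000
eq1−eq2 → [-12.0000  8.0000]·P = -92.0000
eq1−eq3 → [-12.0000  -8.0000]·P = -172.0000
2×2 solve → P = (11.0000, 5.0000)

(11.0000, 5.0000)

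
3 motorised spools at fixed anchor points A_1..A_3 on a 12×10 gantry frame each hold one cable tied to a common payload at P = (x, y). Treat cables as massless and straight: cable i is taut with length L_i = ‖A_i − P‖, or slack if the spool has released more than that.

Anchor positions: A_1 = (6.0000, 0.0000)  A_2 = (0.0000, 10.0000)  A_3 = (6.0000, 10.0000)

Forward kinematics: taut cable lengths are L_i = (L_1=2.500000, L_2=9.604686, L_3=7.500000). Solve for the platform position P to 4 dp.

expand ‖A_i−P‖²=L_i² and subtract eq 1 (c_i ≔ ‖A_i‖²−L_i²)
c_1 = 36.0000+0.0000−6.2500 = 29.7500
eq1−eq2 → [12.0000  -20.0000]·P = 22.0000
eq1−eq3 → [0.0000  -20.0000]·P = -50.0000
2×2 solve → P = (6.0000, 2.5000)

(6.0000, 2.5000)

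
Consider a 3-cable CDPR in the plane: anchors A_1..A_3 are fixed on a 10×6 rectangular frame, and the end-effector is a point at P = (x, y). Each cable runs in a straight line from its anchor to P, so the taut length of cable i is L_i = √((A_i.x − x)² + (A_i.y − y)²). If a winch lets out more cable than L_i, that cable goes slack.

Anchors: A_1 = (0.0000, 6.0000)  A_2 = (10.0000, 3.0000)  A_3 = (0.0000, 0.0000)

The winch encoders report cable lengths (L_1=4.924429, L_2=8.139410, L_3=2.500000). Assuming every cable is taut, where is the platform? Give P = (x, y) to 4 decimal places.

each cable: (A_i−P)·(A_i−P) = L_i²; let k_i = ‖A_i‖²−L_i²
k_1 = 0.0000+36.0000−24.2500 = 11.7500
row 1: -20.0000x + 6.0000y = -31.0000  (k_2=42.7500)
row 2: 0.0000x + 12.0000y = 18.0000  (k_3=-6.2500)
Cramer on rows 1–2 → x = 2.0000, y = 1.5000

(2.0000, 1.5000)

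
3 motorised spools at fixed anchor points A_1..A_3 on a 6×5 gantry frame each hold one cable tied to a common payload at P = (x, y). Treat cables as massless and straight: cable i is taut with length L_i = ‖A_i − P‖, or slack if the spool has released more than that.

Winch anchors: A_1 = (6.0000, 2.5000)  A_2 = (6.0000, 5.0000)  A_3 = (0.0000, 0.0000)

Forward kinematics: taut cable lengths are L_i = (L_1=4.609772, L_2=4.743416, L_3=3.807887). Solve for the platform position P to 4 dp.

(1.5000, 3.5000)

expand ‖A_i−P‖²=L_i² and subtract eq 1 (c_i ≔ ‖A_i‖²−L_i²)
c_1 = 36.0000+6.2500−21.2500 = 21.0000
eq1−eq2 → [0.0000  -5.0000]·P = -17.5000
eq1−eq3 → [12.0000  5.0000]·P = 35.5000
2×2 solve → P = (1.5000, 3.5000)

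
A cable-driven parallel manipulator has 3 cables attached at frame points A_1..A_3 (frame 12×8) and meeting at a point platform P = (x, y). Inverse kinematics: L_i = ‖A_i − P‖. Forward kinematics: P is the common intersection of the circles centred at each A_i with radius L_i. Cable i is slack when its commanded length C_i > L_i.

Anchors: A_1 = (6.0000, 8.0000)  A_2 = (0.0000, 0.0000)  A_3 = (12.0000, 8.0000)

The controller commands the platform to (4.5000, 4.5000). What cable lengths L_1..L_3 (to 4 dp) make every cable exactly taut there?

(3.8079, 6.3640, 8.2765)

L_1: Δ = A_1−P = (1.5000, 3.5000) → ‖Δ‖ = √14.5000 = 3.8079
L_2: Δ = A_2−P = (-4.5000, -4.5000) → ‖Δ‖ = √40.5000 = 6.3640
L_3: Δ = A_3−P = (7.5000, 3.5000) → ‖Δ‖ = √68.5000 = 8.2765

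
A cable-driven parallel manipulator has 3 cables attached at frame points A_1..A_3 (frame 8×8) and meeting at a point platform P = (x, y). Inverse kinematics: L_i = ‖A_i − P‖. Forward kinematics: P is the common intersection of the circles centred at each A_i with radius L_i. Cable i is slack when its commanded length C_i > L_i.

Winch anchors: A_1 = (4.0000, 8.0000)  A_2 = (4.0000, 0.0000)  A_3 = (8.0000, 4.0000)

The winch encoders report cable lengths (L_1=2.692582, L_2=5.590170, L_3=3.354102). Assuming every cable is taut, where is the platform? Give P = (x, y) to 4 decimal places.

each cable: (A_i−P)·(A_i−P) = L_i²; let k_i = ‖A_i‖²−L_i²
k_1 = 16.0000+64.0000−7.2500 = 72.7500
row 1: 0.0000x + 16.0000y = 88.0000  (k_2=-15.2500)
row 2: -8.0000x + 8.0000y = 4.0000  (k_3=68.7500)
Cramer on rows 1–2 → x = 5.0000, y = 5.5000

(5.0000, 5.5000)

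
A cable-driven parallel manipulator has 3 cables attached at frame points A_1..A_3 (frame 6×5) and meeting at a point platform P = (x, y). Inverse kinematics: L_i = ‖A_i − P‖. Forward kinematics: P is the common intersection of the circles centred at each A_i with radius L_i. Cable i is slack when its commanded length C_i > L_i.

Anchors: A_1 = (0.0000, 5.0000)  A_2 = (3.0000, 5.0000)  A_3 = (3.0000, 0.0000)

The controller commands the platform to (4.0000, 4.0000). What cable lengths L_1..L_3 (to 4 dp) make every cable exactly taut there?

L_1: Δ = A_1−P = (-4.0000, 1.0000) → ‖Δ‖ = √17.0000 = 4.1231
L_2: Δ = A_2−P = (-1.0000, 1.0000) → ‖Δ‖ = √2.0000 = 1.4142
L_3: Δ = A_3−P = (-1.0000, -4.0000) → ‖Δ‖ = √17.0000 = 4.1231

(4.1231, 1.4142, 4.1231)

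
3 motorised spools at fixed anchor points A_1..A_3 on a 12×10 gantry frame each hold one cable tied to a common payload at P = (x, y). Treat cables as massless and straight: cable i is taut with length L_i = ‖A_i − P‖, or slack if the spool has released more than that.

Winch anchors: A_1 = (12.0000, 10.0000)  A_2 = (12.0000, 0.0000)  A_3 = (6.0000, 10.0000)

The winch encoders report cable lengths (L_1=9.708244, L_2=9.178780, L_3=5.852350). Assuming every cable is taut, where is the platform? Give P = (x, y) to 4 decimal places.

circle eqns → linear via eq_j − eq_1; set k_j = A_j·A_j − L_j²
k_1 = 144.0000+100.0000−94.2500 = 149.7500
0.0000·x + 20.0000·y = k_1−k_2 = 90.0000
12.0000·x + 0.0000·y = k_1−k_3 = 48.0000
solve first two rows → x=4.0000, y=4.5000

(4.0000, 4.5000)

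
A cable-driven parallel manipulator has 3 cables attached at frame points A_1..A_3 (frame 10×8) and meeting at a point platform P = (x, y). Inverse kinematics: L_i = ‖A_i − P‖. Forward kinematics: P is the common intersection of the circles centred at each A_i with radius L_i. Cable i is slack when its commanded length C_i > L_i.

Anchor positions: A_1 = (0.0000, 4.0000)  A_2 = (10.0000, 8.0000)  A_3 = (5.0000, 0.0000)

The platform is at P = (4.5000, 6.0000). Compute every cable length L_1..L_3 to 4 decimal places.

(4.9244, 5.8523, 6.0208)

cable 1: Δx=-4.5000, Δy=-2.0000; L_1 = √(Δx²+Δy²) = 4.9244
cable 2: Δx=5.5000, Δy=2.0000; L_2 = √(Δx²+Δy²) = 5.8523
cable 3: Δx=0.5000, Δy=-6.0000; L_3 = √(Δx²+Δy²) = 6.0208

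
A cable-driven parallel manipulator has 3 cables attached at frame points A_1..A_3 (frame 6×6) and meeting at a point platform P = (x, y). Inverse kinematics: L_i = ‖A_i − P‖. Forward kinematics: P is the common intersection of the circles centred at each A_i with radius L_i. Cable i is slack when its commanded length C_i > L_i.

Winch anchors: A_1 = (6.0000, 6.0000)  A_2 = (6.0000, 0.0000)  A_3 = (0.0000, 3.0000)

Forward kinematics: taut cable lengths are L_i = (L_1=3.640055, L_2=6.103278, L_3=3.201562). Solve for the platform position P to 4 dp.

(2.5000, 5.0000)

circle eqns → linear via eq_j − eq_1; set q_j = A_j·A_j − L_j²
q_1 = 36.0000+36.0000−13.2500 = 58.7500
0.0000·x + 12.0000·y = q_1−q_2 = 60.0000
12.0000·x + 6.0000·y = q_1−q_3 = 60.0000
solve first two rows → x=2.5000, y=5.0000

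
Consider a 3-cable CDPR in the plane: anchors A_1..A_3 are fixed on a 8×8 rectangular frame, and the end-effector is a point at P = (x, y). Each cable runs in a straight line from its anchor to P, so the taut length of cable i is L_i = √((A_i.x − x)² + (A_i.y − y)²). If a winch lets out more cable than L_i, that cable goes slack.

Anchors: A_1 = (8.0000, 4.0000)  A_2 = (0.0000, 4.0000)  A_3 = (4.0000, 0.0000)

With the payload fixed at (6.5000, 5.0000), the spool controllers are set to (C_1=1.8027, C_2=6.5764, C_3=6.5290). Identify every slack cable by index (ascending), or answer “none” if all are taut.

3

cable 1: √((1.5000)²+(-1.0000)²)=1.8028, C_1=1.8027: taut
cable 2: √((-6.5000)²+(-1.0000)²)=6.5765, C_2=6.5764: taut
cable 3: √((-2.5000)²+(-5.0000)²)=5.5902, C_3=6.5290: slack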